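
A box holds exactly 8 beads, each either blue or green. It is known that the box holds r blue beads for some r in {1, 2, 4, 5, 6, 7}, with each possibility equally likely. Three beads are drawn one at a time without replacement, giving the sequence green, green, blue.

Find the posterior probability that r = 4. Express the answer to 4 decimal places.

0.2500

Under each hypothesis, the probability of the observed sequence is: P(data | r = 1) = (7/8)(6/7)(1/6) = 1/8; P(data | r = 2) = (6/8)(5/7)(2/6) = 5/28; P(data | r = 4) = (4/8)(3/7)(4/6) = 1/7; P(data | r = 5) = (3/8)(2/7)(5/6) = 5/56; P(data | r = 6) = (2/8)(1/7)(6/6) = 1/28; P(data | r = 7) = (1/8)(0/7) = 0.
Multiplying each by its prior: 1/6 · 1/8 = 1/48, 1/6 · 5/28 = 5/168, 1/6 · 1/7 = 1/42, 1/6 · 5/56 = 5/336, 1/6 · 1/28 = 1/168, 1/6 · 0 = 0; with total 2/21.
Hence P(r = 4 | data) = (1/42) / (2/21) = 1/4.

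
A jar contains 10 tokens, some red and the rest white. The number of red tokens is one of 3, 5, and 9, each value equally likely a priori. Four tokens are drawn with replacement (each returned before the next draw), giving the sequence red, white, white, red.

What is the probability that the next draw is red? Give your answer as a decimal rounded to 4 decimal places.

For each hypothesis, P(data | H) works out to: P(data | r = 3) = (3/10)(7/10)(7/10)(3/10) = 0.0441; P(data | r = 5) = (5/10)(5/10)(5/10)(5/10) = 0.0625; P(data | r = 9) = (9/10)(1/10)(1/10)(9/10) = 0.0081.
Multiplying each by its prior: 1/3 · 0.0441 = 0.0147, 1/3 · 0.0625 = 0.020833, 1/3 · 0.0081 = 0.0027; these sum to 0.038233.
Dividing through by the total gives posterior P(r = 3 | data) = 0.38448, P(r = 5 | data) = 0.5449, P(r = 9 | data) = 0.070619.
Averaging over the posterior, P(red next | data) = (3/10)(0.38448) + (1/2)(0.5449) + (9/10)(0.070619) = 0.45135.

0.4514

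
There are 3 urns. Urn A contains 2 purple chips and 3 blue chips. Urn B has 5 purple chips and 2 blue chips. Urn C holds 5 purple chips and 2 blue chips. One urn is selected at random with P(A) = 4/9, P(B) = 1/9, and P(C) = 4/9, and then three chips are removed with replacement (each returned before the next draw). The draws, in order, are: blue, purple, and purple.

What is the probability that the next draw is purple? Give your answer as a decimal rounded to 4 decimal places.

Under each hypothesis, the probability of the observed sequence is: P(data | urn A) = (3/5)(2/5)(2/5) = 0.096; P(data | urn B) = (2/7)(5/7)(5/7) = 0.14577; P(data | urn C) = (2/7)(5/7)(5/7) = 0.14577.
Multiplying each by its prior: 4/9 · 0.096 = 0.042667, 1/9 · 0.14577 = 0.016197, 4/9 · 0.14577 = 0.064788; these sum to 0.12365.
Normalising, the posterior is P(urn A | data) = 0.34506, P(urn B | data) = 0.13099, P(urn C | data) = 0.52396.
So P(purple next | data) = Σ P(purple next | H) P(H | data) = (2/5)(0.34506) + (5/7)(0.13099) + (5/7)(0.52396) = 0.60584.

0.6058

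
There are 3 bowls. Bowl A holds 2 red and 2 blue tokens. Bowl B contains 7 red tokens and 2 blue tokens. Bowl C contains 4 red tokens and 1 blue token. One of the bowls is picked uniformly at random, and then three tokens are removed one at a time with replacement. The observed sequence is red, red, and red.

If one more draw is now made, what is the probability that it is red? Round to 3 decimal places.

0.757

Under each hypothesis, the probability of the observed sequence is: P(data | bowl A) = (2/4)(2/4)(2/4) = 0.125; P(data | bowl B) = (7/9)(7/9)(7/9) = 0.47051; P(data | bowl C) = (4/5)(4/5)(4/5) = 0.512.
Weighting by the prior gives 1/3 · 0.125 = 0.041667, 1/3 · 0.47051 = 0.15684, 1/3 · 0.512 = 0.17067; these sum to 0.36917.
Dividing through by the total gives posterior P(bowl A | data) = 0.11287, P(bowl B | data) = 0.42483, P(bowl C | data) = 0.4623.
Averaging over the posterior, P(red next | data) = (1/2)(0.11287) + (7/9)(0.42483) + (4/5)(0.4623) = 0.7567.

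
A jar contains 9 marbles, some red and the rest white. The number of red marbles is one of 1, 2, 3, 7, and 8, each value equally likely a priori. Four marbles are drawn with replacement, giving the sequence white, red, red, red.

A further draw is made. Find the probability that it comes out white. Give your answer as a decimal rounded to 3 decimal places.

Compute the likelihood of the observed sequence for each case: P(data | r = 1) = (8/9)(1/9)(1/9)(1/9) = 0.0012193; P(data | r = 2) = (7/9)(2/9)(2/9)(2/9) = 0.0085353; P(data | r = 3) = (6/9)(3/9)(3/9)(3/9) = 0.024691; P(data | r = 7) = (2/9)(7/9)(7/9)(7/9) = 0.10456; P(data | r = 8) = (1/9)(8/9)(8/9)(8/9) = 0.078037.
The prior-weighted likelihoods are 1/5 · 0.0012193 = 0.00024387, 1/5 · 0.0085353 = 0.0017071, 1/5 · 0.024691 = 0.0049383, 1/5 · 0.10456 = 0.020911, 1/5 · 0.078037 = 0.015607; with total 0.043408.
Normalising, the posterior is P(r = 1 | data) = 0.005618, P(r = 2 | data) = 0.039326, P(r = 3 | data) = 0.11376, P(r = 7 | data) = 0.48174, P(r = 8 | data) = 0.35955.
The predictive probability is P(white next | data) = (8/9)(0.005618) + (7/9)(0.039326) + (2/3)(0.11376) + (2/9)(0.48174) + (1/9)(0.35955) = 0.25843.

0.258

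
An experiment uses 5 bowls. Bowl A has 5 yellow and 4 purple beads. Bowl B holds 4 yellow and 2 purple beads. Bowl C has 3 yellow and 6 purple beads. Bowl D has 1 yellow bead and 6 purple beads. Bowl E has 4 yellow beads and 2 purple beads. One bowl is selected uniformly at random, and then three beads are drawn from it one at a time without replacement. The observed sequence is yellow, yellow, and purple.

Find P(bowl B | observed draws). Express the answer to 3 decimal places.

0.317

Under each hypothesis, the probability of the observed sequence is: P(data | bowl A) = (5/9)(4/8)(4/7) = 0.15873; P(data | bowl B) = (4/6)(3/5)(2/4) = 0.2; P(data | bowl C) = (3/9)(2/8)(6/7) = 0.071429; P(data | bowl D) = (1/7)(0/6) = 0; P(data | bowl E) = (4/6)(3/5)(2/4) = 0.2.
Multiplying each by its prior: 1/5 · 0.15873 = 0.031746, 1/5 · 0.2 = 0.04, 1/5 · 0.071429 = 0.014286, 1/5 · 0 = 0, 1/5 · 0.2 = 0.04; summing to 0.12603.
So P(bowl B | data) = (0.04) / (0.12603) = 0.31738.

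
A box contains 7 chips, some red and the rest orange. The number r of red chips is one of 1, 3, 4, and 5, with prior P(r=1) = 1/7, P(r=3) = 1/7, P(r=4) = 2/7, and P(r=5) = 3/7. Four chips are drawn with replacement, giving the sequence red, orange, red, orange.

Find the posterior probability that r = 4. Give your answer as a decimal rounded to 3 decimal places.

The likelihood of the observed sequence under each hypothesis: P(data | r = 1) = (1/7)(6/7)(1/7)(6/7) = 0.014994; P(data | r = 3) = (3/7)(4/7)(3/7)(4/7) = 0.059975; P(data | r = 4) = (4/7)(3/7)(4/7)(3/7) = 0.059975; P(data | r = 5) = (5/7)(2/7)(5/7)(2/7) = 0.041649.
Multiplying each by its prior: 1/7 · 0.014994 = 0.002142, 1/7 · 0.059975 = 0.0085679, 2/7 · 0.059975 = 0.017136, 3/7 · 0.041649 = 0.01785; summing to 0.045695.
Hence P(r = 4 | data) = (0.017136) / (0.045695) = 0.375.

0.375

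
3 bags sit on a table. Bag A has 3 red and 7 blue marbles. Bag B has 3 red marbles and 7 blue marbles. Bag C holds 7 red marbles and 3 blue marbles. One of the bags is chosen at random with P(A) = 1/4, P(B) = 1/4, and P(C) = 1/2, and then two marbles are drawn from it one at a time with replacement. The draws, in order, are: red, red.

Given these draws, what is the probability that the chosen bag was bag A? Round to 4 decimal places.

Compute the likelihood of the observed sequence for each case: P(data | bag A) = (3/10)(3/10) = 9/100; P(data | bag B) = (3/10)(3/10) = 9/100; P(data | bag C) = (7/10)(7/10) = 49/100.
Weighting by the prior gives 1/4 · 9/100 = 9/400, 1/4 · 9/100 = 9/400, 1/2 · 49/100 = 49/200; these sum to 29/100.
Therefore the posterior P(bag A | data) = (9/400) / (29/100) = 9/116.

0.0776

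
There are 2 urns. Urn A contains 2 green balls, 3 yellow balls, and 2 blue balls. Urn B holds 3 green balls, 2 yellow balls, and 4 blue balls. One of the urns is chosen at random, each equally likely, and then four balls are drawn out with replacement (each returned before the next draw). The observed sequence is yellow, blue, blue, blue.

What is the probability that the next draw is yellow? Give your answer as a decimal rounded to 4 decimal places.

0.2921

Compute the likelihood of the observed sequence for each case: P(data | urn A) = (3/7)(2/7)(2/7)(2/7) = 0.0099958; P(data | urn B) = (2/9)(4/9)(4/9)(4/9) = 0.019509.
Multiplying each by its prior: 1/2 · 0.0099958 = 0.0049979, 1/2 · 0.019509 = 0.0097546; with total 0.014753.
Dividing through by the total gives posterior P(urn A | data) = 0.33878, P(urn B | data) = 0.66122.
Averaging over the posterior, P(yellow next | data) = (3/7)(0.33878) + (2/9)(0.66122) = 0.29213.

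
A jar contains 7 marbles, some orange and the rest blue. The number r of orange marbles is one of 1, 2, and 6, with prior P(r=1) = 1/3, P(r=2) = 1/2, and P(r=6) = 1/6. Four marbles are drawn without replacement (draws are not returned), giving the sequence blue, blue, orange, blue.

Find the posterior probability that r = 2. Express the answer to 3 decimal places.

0.600

The likelihood of the observed sequence under each hypothesis: P(data | r = 1) = (6/7)(5/6)(1/5)(4/4) = 1/7; P(data | r = 2) = (5/7)(4/6)(2/5)(3/4) = 1/7; P(data | r = 6) = (1/7)(0/6) = 0.
The prior-weighted likelihoods are 1/3 · 1/7 = 1/21, 1/2 · 1/7 = 1/14, 1/6 · 0 = 0; summing to 5/42.
Hence P(r = 2 | data) = (1/14) / (5/42) = 3/5.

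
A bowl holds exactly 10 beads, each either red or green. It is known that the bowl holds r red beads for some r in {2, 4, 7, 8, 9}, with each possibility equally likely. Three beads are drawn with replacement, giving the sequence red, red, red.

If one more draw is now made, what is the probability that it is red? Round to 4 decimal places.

Under each hypothesis, the probability of the observed sequence is: P(data | r = 2) = (2/10)(2/10)(2/10) = 0.008; P(data | r = 4) = (4/10)(4/10)(4/10) = 0.064; P(data | r = 7) = (7/10)(7/10)(7/10) = 0.343; P(data | r = 8) = (8/10)(8/10)(8/10) = 0.512; P(data | r = 9) = (9/10)(9/10)(9/10) = 0.729.
Multiplying each by its prior: 1/5 · 0.008 = 0.0016, 1/5 · 0.064 = 0.0128, 1/5 · 0.343 = 0.0686, 1/5 · 0.512 = 0.1024, 1/5 · 0.729 = 0.1458; summing to 0.3312.
Dividing through by the total gives posterior P(r = 2 | data) = 0.0048309, P(r = 4 | data) = 0.038647, P(r = 7 | data) = 0.20713, P(r = 8 | data) = 0.30918, P(r = 9 | data) = 0.44022.
The predictive probability is P(red next | data) = (1/5)(0.0048309) + (2/5)(0.038647) + (7/10)(0.20713) + (4/5)(0.30918) + (9/10)(0.44022) = 0.80495.

0.8050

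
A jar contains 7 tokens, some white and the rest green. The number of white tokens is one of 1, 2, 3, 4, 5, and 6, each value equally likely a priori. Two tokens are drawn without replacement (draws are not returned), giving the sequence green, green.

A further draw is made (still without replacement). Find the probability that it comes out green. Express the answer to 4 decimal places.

Compute the likelihood of the observed sequence for each case: P(data | r = 1) = (6/7)(5/6) = 5/7; P(data | r = 2) = (5/7)(4/6) = 10/21; P(data | r = 3) = (4/7)(3/6) = 2/7; P(data | r = 4) = (3/7)(2/6) = 1/7; P(data | r = 5) = (2/7)(1/6) = 1/21; P(data | r = 6) = (1/7)(0/6) = 0.
Weighting by the prior gives 1/6 · 5/7 = 5/42, 1/6 · 10/21 = 5/63, 1/6 · 2/7 = 1/21, 1/6 · 1/7 = 1/42, 1/6 · 1/21 = 1/126, 1/6 · 0 = 0; summing to 5/18.
Normalising, the posterior is P(r = 1 | data) = 3/7, P(r = 2 | data) = 2/7, P(r = 3 | data) = 6/35, P(r = 4 | data) = 3/35, P(r = 5 | data) = 1/35, P(r = 6 | data) = 0.
The predictive probability is P(green next | data) = (4/5)(3/7) + (3/5)(2/7) + (2/5)(6/35) + (1/5)(3/35) + (0)(1/35) = 3/5.

0.6000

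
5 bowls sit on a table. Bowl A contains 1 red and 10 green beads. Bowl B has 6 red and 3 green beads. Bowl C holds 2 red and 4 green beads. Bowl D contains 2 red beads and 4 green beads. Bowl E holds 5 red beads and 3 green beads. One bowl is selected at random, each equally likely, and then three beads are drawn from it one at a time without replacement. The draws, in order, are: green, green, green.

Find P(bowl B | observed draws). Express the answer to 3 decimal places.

0.010

For each hypothesis, P(data | H) works out to: P(data | bowl A) = (10/11)(9/10)(8/9) = 0.72727; P(data | bowl B) = (3/9)(2/8)(1/7) = 0.011905; P(data | bowl C) = (4/6)(3/5)(2/4) = 0.2; P(data | bowl D) = (4/6)(3/5)(2/4) = 0.2; P(data | bowl E) = (3/8)(2/7)(1/6) = 0.017857.
Multiplying each by its prior: 1/5 · 0.72727 = 0.14545, 1/5 · 0.011905 = 0.002381, 1/5 · 0.2 = 0.04, 1/5 · 0.2 = 0.04, 1/5 · 0.017857 = 0.0035714; summing to 0.23141.
Hence P(bowl B | data) = (0.002381) / (0.23141) = 0.010289.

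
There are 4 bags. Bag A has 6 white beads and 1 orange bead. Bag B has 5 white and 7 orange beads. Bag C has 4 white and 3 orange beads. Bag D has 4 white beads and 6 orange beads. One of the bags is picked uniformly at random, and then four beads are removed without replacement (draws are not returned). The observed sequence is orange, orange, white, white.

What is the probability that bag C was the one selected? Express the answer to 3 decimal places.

0.376

Compute the likelihood of the observed sequence for each case: P(data | bag A) = (1/7)(0/6) = 0; P(data | bag B) = (7/12)(6/11)(5/10)(4/9) = 0.070707; P(data | bag C) = (3/7)(2/6)(4/5)(3/4) = 0.085714; P(data | bag D) = (6/10)(5/9)(4/8)(3/7) = 0.071429.
Weighting by the prior gives 1/4 · 0 = 0, 1/4 · 0.070707 = 0.017677, 1/4 · 0.085714 = 0.021429, 1/4 · 0.071429 = 0.017857; with total 0.056962.
Hence P(bag C | data) = (0.021429) / (0.056962) = 0.37619.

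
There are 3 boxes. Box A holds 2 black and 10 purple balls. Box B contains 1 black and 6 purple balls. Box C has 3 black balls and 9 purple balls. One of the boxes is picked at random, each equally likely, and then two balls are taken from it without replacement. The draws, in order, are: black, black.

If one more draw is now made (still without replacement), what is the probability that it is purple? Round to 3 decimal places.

For each hypothesis, P(data | H) works out to: P(data | box A) = (2/12)(1/11) = 1/66; P(data | box B) = (1/7)(0/6) = 0; P(data | box C) = (3/12)(2/11) = 1/22.
Multiplying each by its prior: 1/3 · 1/66 = 1/198, 1/3 · 0 = 0, 1/3 · 1/22 = 1/66; with total 2/99.
The posterior is then P(box A | data) = 1/4, P(box B | data) = 0, P(box C | data) = 3/4.
The predictive probability is P(purple next | data) = (1)(1/4) + (9/10)(3/4) = 37/40.

0.925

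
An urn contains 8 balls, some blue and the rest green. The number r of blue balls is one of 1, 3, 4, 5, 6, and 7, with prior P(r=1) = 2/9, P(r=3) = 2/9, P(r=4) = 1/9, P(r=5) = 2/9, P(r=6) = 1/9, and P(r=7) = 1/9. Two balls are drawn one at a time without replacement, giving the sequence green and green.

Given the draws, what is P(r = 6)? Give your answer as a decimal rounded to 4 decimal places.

For each hypothesis, P(data | H) works out to: P(data | r = 1) = (7/8)(6/7) = 3/4; P(data | r = 3) = (5/8)(4/7) = 5/14; P(data | r = 4) = (4/8)(3/7) = 3/14; P(data | r = 5) = (3/8)(2/7) = 3/28; P(data | r = 6) = (2/8)(1/7) = 1/28; P(data | r = 7) = (1/8)(0/7) = 0.
Multiplying each by its prior: 2/9 · 3/4 = 1/6, 2/9 · 5/14 = 5/63, 1/9 · 3/14 = 1/42, 2/9 · 3/28 = 1/42, 1/9 · 1/28 = 1/252, 1/9 · 0 = 0; summing to 25/84.
Therefore the posterior P(r = 6 | data) = (1/252) / (25/84) = 1/75.

0.0133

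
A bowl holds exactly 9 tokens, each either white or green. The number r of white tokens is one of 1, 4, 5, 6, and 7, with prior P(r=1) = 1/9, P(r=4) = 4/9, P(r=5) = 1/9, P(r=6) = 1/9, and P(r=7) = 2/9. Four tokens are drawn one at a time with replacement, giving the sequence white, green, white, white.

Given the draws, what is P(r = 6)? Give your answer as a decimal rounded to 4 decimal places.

For each hypothesis, P(data | H) works out to: P(data | r = 1) = (1/9)(8/9)(1/9)(1/9) = 0.0012193; P(data | r = 4) = (4/9)(5/9)(4/9)(4/9) = 0.048773; P(data | r = 5) = (5/9)(4/9)(5/9)(5/9) = 0.076208; P(data | r = 6) = (6/9)(3/9)(6/9)(6/9) = 0.098765; P(data | r = 7) = (7/9)(2/9)(7/9)(7/9) = 0.10456.
Weighting by the prior gives 1/9 · 0.0012193 = 0.00013548, 4/9 · 0.048773 = 0.021677, 1/9 · 0.076208 = 0.0084675, 1/9 · 0.098765 = 0.010974, 2/9 · 0.10456 = 0.023235; summing to 0.064489.
Therefore the posterior P(r = 6 | data) = (0.010974) / (0.064489) = 0.17017.

0.1702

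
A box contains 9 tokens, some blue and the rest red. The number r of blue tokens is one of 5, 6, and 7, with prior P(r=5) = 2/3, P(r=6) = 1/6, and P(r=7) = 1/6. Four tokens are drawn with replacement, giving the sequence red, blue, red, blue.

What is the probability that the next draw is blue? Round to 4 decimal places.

For each hypothesis, P(data | H) works out to: P(data | r = 5) = (4/9)(5/9)(4/9)(5/9) = 0.060966; P(data | r = 6) = (3/9)(6/9)(3/9)(6/9) = 0.049383; P(data | r = 7) = (2/9)(7/9)(2/9)(7/9) = 0.029873.
The prior-weighted likelihoods are 2/3 · 0.060966 = 0.040644, 1/6 · 0.049383 = 0.0082305, 1/6 · 0.029873 = 0.0049789; summing to 0.053854.
Normalising, the posterior is P(r = 5 | data) = 0.75472, P(r = 6 | data) = 0.15283, P(r = 7 | data) = 0.092453.
The predictive probability is P(blue next | data) = (5/9)(0.75472) + (2/3)(0.15283) + (7/9)(0.092453) = 0.59308.

0.5931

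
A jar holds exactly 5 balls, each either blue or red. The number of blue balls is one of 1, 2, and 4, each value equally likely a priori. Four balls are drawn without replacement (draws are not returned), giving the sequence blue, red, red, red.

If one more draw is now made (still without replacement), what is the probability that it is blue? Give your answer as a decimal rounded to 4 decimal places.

0.3333

For each hypothesis, P(data | H) works out to: P(data | r = 1) = (1/5)(4/4)(3/3)(2/2) = 1/5; P(data | r = 2) = (2/5)(3/4)(2/3)(1/2) = 1/10; P(data | r = 4) = (4/5)(1/4)(0/3) = 0.
The prior-weighted likelihoods are 1/3 · 1/5 = 1/15, 1/3 · 1/10 = 1/30, 1/3 · 0 = 0; these sum to 1/10.
Dividing through by the total gives posterior P(r = 1 | data) = 2/3, P(r = 2 | data) = 1/3, P(r = 4 | data) = 0.
The predictive probability is P(blue next | data) = (0)(2/3) + (1)(1/3) = 1/3.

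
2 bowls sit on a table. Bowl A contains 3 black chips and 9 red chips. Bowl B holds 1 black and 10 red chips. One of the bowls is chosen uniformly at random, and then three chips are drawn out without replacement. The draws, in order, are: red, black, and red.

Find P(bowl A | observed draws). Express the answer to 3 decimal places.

0.643

Compute the likelihood of the observed sequence for each case: P(data | bowl A) = (9/12)(3/11)(8/10) = 9/55; P(data | bowl B) = (10/11)(1/10)(9/9) = 1/11.
Multiplying each by its prior: 1/2 · 9/55 = 9/110, 1/2 · 1/11 = 1/22; these sum to 7/55.
Hence P(bowl A | data) = (9/110) / (7/55) = 9/14.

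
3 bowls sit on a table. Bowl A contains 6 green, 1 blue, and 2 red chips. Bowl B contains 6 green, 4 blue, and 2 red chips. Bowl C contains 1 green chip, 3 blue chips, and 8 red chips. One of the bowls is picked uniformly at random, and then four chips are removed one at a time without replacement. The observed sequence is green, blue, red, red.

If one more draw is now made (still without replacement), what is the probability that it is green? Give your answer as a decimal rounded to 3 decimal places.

Under each hypothesis, the probability of the observed sequence is: P(data | bowl A) = (6/9)(1/8)(2/7)(1/6) = 0.0039683; P(data | bowl B) = (6/12)(4/11)(2/10)(1/9) = 0.0040404; P(data | bowl C) = (1/12)(3/11)(8/10)(7/9) = 0.014141.
The prior-weighted likelihoods are 1/3 · 0.0039683 = 0.0013228, 1/3 · 0.0040404 = 0.0013468, 1/3 · 0.014141 = 0.0047138; summing to 0.0073834.
Dividing through by the total gives posterior P(bowl A | data) = 0.17915, P(bowl B | data) = 0.18241, P(bowl C | data) = 0.63844.
The predictive probability is P(green next | data) = (1)(0.17915) + (5/8)(0.18241) + (0)(0.63844) = 0.29316.

0.293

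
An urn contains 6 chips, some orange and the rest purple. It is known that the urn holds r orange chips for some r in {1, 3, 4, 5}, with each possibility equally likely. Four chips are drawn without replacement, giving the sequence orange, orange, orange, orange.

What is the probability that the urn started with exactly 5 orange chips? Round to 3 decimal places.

For each hypothesis, P(data | H) works out to: P(data | r = 1) = (1/6)(0/5) = 0; P(data | r = 3) = (3/6)(2/5)(1/4)(0/3) = 0; P(data | r = 4) = (4/6)(3/5)(2/4)(1/3) = 1/15; P(data | r = 5) = (5/6)(4/5)(3/4)(2/3) = 1/3.
Multiplying each by its prior: 1/4 · 0 = 0, 1/4 · 0 = 0, 1/4 · 1/15 = 1/60, 1/4 · 1/3 = 1/12; with total 1/10.
By Bayes' rule, P(r = 5 | data) = (1/12) / (1/10) = 5/6.

0.833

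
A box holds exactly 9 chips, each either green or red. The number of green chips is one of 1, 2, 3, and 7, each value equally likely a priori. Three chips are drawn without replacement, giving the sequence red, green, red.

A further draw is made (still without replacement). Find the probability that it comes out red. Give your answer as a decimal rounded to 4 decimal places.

0.7623

The likelihood of the observed sequence under each hypothesis: P(data | r = 1) = (8/9)(1/8)(7/7) = 1/9; P(data | r = 2) = (7/9)(2/8)(6/7) = 1/6; P(data | r = 3) = (6/9)(3/8)(5/7) = 5/28; P(data | r = 7) = (2/9)(7/8)(1/7) = 1/36.
The prior-weighted likelihoods are 1/4 · 1/9 = 1/36, 1/4 · 1/6 = 1/24, 1/4 · 5/28 = 5/112, 1/4 · 1/36 = 1/144; these sum to 61/504.
The posterior is then P(r = 1 | data) = 14/61, P(r = 2 | data) = 21/61, P(r = 3 | data) = 45/122, P(r = 7 | data) = 7/122.
So P(red next | data) = Σ P(red next | H) P(H | data) = (1)(14/61) + (5/6)(21/61) + (2/3)(45/122) + (0)(7/122) = 93/122.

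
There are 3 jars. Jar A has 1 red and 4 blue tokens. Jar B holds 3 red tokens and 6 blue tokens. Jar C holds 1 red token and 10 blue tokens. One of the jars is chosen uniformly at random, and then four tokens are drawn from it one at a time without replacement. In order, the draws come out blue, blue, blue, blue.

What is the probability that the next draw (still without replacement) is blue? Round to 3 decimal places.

For each hypothesis, P(data | H) works out to: P(data | jar A) = (4/5)(3/4)(2/3)(1/2) = 0.2; P(data | jar B) = (6/9)(5/8)(4/7)(3/6) = 0.11905; P(data | jar C) = (10/11)(9/10)(8/9)(7/8) = 0.63636.
The prior-weighted likelihoods are 1/3 · 0.2 = 0.066667, 1/3 · 0.11905 = 0.039683, 1/3 · 0.63636 = 0.21212; these sum to 0.31847.
The posterior is then P(jar A | data) = 0.20933, P(jar B | data) = 0.1246, P(jar C | data) = 0.66606.
So P(blue next | data) = Σ P(blue next | H) P(H | data) = (0)(0.20933) + (2/5)(0.1246) + (6/7)(0.66606) = 0.62075.

0.621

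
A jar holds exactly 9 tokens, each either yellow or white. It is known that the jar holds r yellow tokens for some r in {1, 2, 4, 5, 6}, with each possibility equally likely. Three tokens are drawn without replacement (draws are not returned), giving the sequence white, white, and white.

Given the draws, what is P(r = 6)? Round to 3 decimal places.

0.009

Compute the likelihood of the observed sequence for each case: P(data | r = 1) = (8/9)(7/8)(6/7) = 2/3; P(data | r = 2) = (7/9)(6/8)(5/7) = 5/12; P(data | r = 4) = (5/9)(4/8)(3/7) = 5/42; P(data | r = 5) = (4/9)(3/8)(2/7) = 1/21; P(data | r = 6) = (3/9)(2/8)(1/7) = 1/84.
Multiplying each by its prior: 1/5 · 2/3 = 2/15, 1/5 · 5/12 = 1/12, 1/5 · 5/42 = 1/42, 1/5 · 1/21 = 1/105, 1/5 · 1/84 = 1/420; with total 53/210.
So P(r = 6 | data) = (1/420) / (53/210) = 1/106.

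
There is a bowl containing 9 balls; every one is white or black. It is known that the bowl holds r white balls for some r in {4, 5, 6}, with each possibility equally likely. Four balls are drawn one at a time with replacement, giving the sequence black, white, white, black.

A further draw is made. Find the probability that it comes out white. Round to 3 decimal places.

0.548

For each hypothesis, P(data | H) works out to: P(data | r = 4) = (5/9)(4/9)(4/9)(5/9) = 0.060966; P(data | r = 5) = (4/9)(5/9)(5/9)(4/9) = 0.060966; P(data | r = 6) = (3/9)(6/9)(6/9)(3/9) = 0.049383.
The prior-weighted likelihoods are 1/3 · 0.060966 = 0.020322, 1/3 · 0.060966 = 0.020322, 1/3 · 0.049383 = 0.016461; summing to 0.057105.
Dividing through by the total gives posterior P(r = 4 | data) = 0.35587, P(r = 5 | data) = 0.35587, P(r = 6 | data) = 0.28826.
The predictive probability is P(white next | data) = (4/9)(0.35587) + (5/9)(0.35587) + (2/3)(0.28826) = 0.54804.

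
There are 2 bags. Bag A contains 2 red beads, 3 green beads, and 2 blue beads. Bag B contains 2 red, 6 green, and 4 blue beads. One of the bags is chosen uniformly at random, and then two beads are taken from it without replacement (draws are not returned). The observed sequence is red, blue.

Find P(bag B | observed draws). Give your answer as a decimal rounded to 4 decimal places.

0.3889

Compute the likelihood of the observed sequence for each case: P(data | bag A) = (2/7)(2/6) = 2/21; P(data | bag B) = (2/12)(4/11) = 2/33.
Multiplying each by its prior: 1/2 · 2/21 = 1/21, 1/2 · 2/33 = 1/33; summing to 6/77.
Hence P(bag B | data) = (1/33) / (6/77) = 7/18.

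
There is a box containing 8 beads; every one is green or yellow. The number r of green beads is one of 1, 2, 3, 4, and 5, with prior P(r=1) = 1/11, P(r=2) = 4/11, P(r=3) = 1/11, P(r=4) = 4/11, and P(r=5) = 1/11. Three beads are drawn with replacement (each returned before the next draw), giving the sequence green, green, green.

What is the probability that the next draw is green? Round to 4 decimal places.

Compute the likelihood of the observed sequence for each case: P(data | r = 1) = (1/8)(1/8)(1/8) = 0.0019531; P(data | r = 2) = (2/8)(2/8)(2/8) = 0.015625; P(data | r = 3) = (3/8)(3/8)(3/8) = 0.052734; P(data | r = 4) = (4/8)(4/8)(4/8) = 0.125; P(data | r = 5) = (5/8)(5/8)(5/8) = 0.24414.
Multiplying each by its prior: 1/11 · 0.0019531 = 0.00017756, 4/11 · 0.015625 = 0.0056818, 1/11 · 0.052734 = 0.004794, 4/11 · 0.125 = 0.045455, 1/11 · 0.24414 = 0.022195; summing to 0.078303.
The posterior is then P(r = 1 | data) = 0.0022676, P(r = 2 | data) = 0.072562, P(r = 3 | data) = 0.061224, P(r = 4 | data) = 0.5805, P(r = 5 | data) = 0.28345.
So P(green next | data) = Σ P(green next | H) P(H | data) = (1/8)(0.0022676) + (1/4)(0.072562) + (3/8)(0.061224) + (1/2)(0.5805) + (5/8)(0.28345) = 0.50879.

0.5088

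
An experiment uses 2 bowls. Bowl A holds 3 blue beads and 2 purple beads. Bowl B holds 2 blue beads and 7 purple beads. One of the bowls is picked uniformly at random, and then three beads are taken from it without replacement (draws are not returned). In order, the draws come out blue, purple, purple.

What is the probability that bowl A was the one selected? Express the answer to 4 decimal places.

The likelihood of the observed sequence under each hypothesis: P(data | bowl A) = (3/5)(2/4)(1/3) = 1/10; P(data | bowl B) = (2/9)(7/8)(6/7) = 1/6.
The prior-weighted likelihoods are 1/2 · 1/10 = 1/20, 1/2 · 1/6 = 1/12; these sum to 2/15.
So P(bowl A | data) = (1/20) / (2/15) = 3/8.

0.3750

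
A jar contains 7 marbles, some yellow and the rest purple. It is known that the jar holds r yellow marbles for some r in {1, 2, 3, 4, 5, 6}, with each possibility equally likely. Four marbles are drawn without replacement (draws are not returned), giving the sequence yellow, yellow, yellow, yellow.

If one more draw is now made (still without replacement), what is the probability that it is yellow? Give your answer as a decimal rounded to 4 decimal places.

Under each hypothesis, the probability of the observed sequence is: P(data | r = 1) = (1/7)(0/6) = 0; P(data | r = 2) = (2/7)(1/6)(0/5) = 0; P(data | r = 3) = (3/7)(2/6)(1/5)(0/4) = 0; P(data | r = 4) = (4/7)(3/6)(2/5)(1/4) = 1/35; P(data | r = 5) = (5/7)(4/6)(3/5)(2/4) = 1/7; P(data | r = 6) = (6/7)(5/6)(4/5)(3/4) = 3/7.
The prior-weighted likelihoods are 1/6 · 0 = 0, 1/6 · 0 = 0, 1/6 · 0 = 0, 1/6 · 1/35 = 1/210, 1/6 · 1/7 = 1/42, 1/6 · 3/7 = 1/14; these sum to 1/10.
Normalising, the posterior is P(r = 1 | data) = 0, P(r = 2 | data) = 0, P(r = 3 | data) = 0, P(r = 4 | data) = 1/21, P(r = 5 | data) = 5/21, P(r = 6 | data) = 5/7.
Averaging over the posterior, P(yellow next | data) = (0)(1/21) + (1/3)(5/21) + (2/3)(5/7) = 5/9.

0.5556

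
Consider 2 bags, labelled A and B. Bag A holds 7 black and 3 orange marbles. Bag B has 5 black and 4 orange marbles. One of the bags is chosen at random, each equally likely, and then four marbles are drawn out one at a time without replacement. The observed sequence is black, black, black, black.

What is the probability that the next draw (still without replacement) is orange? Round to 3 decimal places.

Under each hypothesis, the probability of the observed sequence is: P(data | bag A) = (7/10)(6/9)(5/8)(4/7) = 1/6; P(data | bag B) = (5/9)(4/8)(3/7)(2/6) = 5/126.
Multiplying each by its prior: 1/2 · 1/6 = 1/12, 1/2 · 5/126 = 5/252; summing to 13/126.
Normalising, the posterior is P(bag A | data) = 21/26, P(bag B | data) = 5/26.
So P(orange next | data) = Σ P(orange next | H) P(H | data) = (1/2)(21/26) + (4/5)(5/26) = 29/52.

0.558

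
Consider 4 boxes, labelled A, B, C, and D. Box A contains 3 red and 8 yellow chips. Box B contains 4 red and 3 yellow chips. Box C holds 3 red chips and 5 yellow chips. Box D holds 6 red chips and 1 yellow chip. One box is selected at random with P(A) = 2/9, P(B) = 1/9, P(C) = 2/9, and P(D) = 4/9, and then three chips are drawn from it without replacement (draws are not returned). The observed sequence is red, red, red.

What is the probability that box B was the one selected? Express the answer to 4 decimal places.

For each hypothesis, P(data | H) works out to: P(data | box A) = (3/11)(2/10)(1/9) = 0.0060606; P(data | box B) = (4/7)(3/6)(2/5) = 0.11429; P(data | box C) = (3/8)(2/7)(1/6) = 0.017857; P(data | box D) = (6/7)(5/6)(4/5) = 0.57143.
Multiplying each by its prior: 2/9 · 0.0060606 = 0.0013468, 1/9 · 0.11429 = 0.012698, 2/9 · 0.017857 = 0.0039683, 4/9 · 0.57143 = 0.25397; summing to 0.27198.
Hence P(box B | data) = (0.012698) / (0.27198) = 0.046688.

0.0467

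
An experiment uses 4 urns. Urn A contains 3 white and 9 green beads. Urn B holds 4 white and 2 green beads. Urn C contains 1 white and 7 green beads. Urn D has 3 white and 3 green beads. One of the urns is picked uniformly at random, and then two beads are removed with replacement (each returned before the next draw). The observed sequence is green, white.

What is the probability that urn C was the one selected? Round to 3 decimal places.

0.142

For each hypothesis, P(data | H) works out to: P(data | urn A) = (9/12)(3/12) = 0.1875; P(data | urn B) = (2/6)(4/6) = 0.22222; P(data | urn C) = (7/8)(1/8) = 0.10938; P(data | urn D) = (3/6)(3/6) = 0.25.
Multiplying each by its prior: 1/4 · 0.1875 = 0.046875, 1/4 · 0.22222 = 0.055556, 1/4 · 0.10938 = 0.027344, 1/4 · 0.25 = 0.0625; with total 0.19227.
Hence P(urn C | data) = (0.027344) / (0.19227) = 0.14221.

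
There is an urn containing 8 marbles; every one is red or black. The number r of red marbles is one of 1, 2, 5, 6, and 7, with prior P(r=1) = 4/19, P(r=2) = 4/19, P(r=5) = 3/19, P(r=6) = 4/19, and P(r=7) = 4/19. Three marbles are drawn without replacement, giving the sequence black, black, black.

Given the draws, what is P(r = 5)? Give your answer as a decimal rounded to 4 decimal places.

Compute the likelihood of the observed sequence for each case: P(data | r = 1) = (7/8)(6/7)(5/6) = 0.625; P(data | r = 2) = (6/8)(5/7)(4/6) = 0.35714; P(data | r = 5) = (3/8)(2/7)(1/6) = 0.017857; P(data | r = 6) = (2/8)(1/7)(0/6) = 0; P(data | r = 7) = (1/8)(0/7) = 0.
Multiplying each by its prior: 4/19 · 0.625 = 0.13158, 4/19 · 0.35714 = 0.075188, 3/19 · 0.017857 = 0.0028195, 4/19 · 0 = 0, 4/19 · 0 = 0; summing to 0.20959.
By Bayes' rule, P(r = 5 | data) = (0.0028195) / (0.20959) = 0.013453.

0.0135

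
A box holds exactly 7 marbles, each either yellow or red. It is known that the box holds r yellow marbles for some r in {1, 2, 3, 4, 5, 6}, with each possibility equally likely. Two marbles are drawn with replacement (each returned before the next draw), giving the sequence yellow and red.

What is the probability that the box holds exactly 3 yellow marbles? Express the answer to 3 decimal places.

For each hypothesis, P(data | H) works out to: P(data | r = 1) = (1/7)(6/7) = 6/49; P(data | r = 2) = (2/7)(5/7) = 10/49; P(data | r = 3) = (3/7)(4/7) = 12/49; P(data | r = 4) = (4/7)(3/7) = 12/49; P(data | r = 5) = (5/7)(2/7) = 10/49; P(data | r = 6) = (6/7)(1/7) = 6/49.
Weighting by the prior gives 1/6 · 6/49 = 1/49, 1/6 · 10/49 = 5/147, 1/6 · 12/49 = 2/49, 1/6 · 12/49 = 2/49, 1/6 · 10/49 = 5/147, 1/6 · 6/49 = 1/49; these sum to 4/21.
Hence P(r = 3 | data) = (2/49) / (4/21) = 3/14.

0.214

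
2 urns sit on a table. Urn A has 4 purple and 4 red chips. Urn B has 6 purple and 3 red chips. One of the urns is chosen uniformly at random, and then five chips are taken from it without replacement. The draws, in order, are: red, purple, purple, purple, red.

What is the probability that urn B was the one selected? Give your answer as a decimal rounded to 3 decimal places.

For each hypothesis, P(data | H) works out to: P(data | urn A) = (4/8)(4/7)(3/6)(2/5)(3/4) = 3/70; P(data | urn B) = (3/9)(6/8)(5/7)(4/6)(2/5) = 1/21.
The prior-weighted likelihoods are 1/2 · 3/70 = 3/140, 1/2 · 1/21 = 1/42; with total 19/420.
Hence P(urn B | data) = (1/42) / (19/420) = 10/19.

0.526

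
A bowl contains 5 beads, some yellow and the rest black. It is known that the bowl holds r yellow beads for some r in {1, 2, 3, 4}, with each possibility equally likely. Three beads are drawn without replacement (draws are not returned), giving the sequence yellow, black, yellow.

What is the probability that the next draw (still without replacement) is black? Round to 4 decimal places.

For each hypothesis, P(data | H) works out to: P(data | r = 1) = (1/5)(4/4)(0/3) = 0; P(data | r = 2) = (2/5)(3/4)(1/3) = 1/10; P(data | r = 3) = (3/5)(2/4)(2/3) = 1/5; P(data | r = 4) = (4/5)(1/4)(3/3) = 1/5.
Weighting by the prior gives 1/4 · 0 = 0, 1/4 · 1/10 = 1/40, 1/4 · 1/5 = 1/20, 1/4 · 1/5 = 1/20; these sum to 1/8.
Dividing through by the total gives posterior P(r = 1 | data) = 0, P(r = 2 | data) = 1/5, P(r = 3 | data) = 2/5, P(r = 4 | data) = 2/5.
So P(black next | data) = Σ P(black next | H) P(H | data) = (1)(1/5) + (1/2)(2/5) + (0)(2/5) = 2/5.

0.4000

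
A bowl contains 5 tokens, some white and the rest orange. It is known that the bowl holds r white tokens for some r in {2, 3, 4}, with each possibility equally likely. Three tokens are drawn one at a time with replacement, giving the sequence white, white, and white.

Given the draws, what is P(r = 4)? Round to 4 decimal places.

0.6465

The likelihood of the observed sequence under each hypothesis: P(data | r = 2) = (2/5)(2/5)(2/5) = 8/125; P(data | r = 3) = (3/5)(3/5)(3/5) = 27/125; P(data | r = 4) = (4/5)(4/5)(4/5) = 64/125.
Weighting by the prior gives 1/3 · 8/125 = 8/375, 1/3 · 27/125 = 9/125, 1/3 · 64/125 = 64/375; summing to 33/125.
So P(r = 4 | data) = (64/375) / (33/125) = 64/99.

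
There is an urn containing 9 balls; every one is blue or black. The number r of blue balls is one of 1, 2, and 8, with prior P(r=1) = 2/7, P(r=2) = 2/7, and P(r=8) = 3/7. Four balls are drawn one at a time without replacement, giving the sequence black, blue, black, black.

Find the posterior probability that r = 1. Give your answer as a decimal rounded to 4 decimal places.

For each hypothesis, P(data | H) works out to: P(data | r = 1) = (8/9)(1/8)(7/7)(6/6) = 1/9; P(data | r = 2) = (7/9)(2/8)(6/7)(5/6) = 5/36; P(data | r = 8) = (1/9)(8/8)(0/7) = 0.
The prior-weighted likelihoods are 2/7 · 1/9 = 2/63, 2/7 · 5/36 = 5/126, 3/7 · 0 = 0; these sum to 1/14.
Hence P(r = 1 | data) = (2/63) / (1/14) = 4/9.

0.4444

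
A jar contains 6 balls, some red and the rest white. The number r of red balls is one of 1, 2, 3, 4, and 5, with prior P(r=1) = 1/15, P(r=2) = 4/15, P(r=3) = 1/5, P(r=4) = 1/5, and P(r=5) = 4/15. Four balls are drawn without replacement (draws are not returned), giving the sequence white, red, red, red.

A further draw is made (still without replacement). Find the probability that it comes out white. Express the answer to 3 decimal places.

For each hypothesis, P(data | H) works out to: P(data | r = 1) = (5/6)(1/5)(0/4) = 0; P(data | r = 2) = (4/6)(2/5)(1/4)(0/3) = 0; P(data | r = 3) = (3/6)(3/5)(2/4)(1/3) = 1/20; P(data | r = 4) = (2/6)(4/5)(3/4)(2/3) = 2/15; P(data | r = 5) = (1/6)(5/5)(4/4)(3/3) = 1/6.
The prior-weighted likelihoods are 1/15 · 0 = 0, 4/15 · 0 = 0, 1/5 · 1/20 = 1/100, 1/5 · 2/15 = 2/75, 4/15 · 1/6 = 2/45; with total 73/900.
Normalising, the posterior is P(r = 1 | data) = 0, P(r = 2 | data) = 0, P(r = 3 | data) = 9/73, P(r = 4 | data) = 24/73, P(r = 5 | data) = 40/73.
The predictive probability is P(white next | data) = (1)(9/73) + (1/2)(24/73) + (0)(40/73) = 21/73.

0.288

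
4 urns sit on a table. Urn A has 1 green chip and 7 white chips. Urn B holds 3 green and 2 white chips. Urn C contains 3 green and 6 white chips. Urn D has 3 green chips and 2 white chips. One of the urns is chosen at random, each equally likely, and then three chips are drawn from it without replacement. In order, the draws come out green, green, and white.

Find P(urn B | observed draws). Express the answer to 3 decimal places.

0.424

Compute the likelihood of the observed sequence for each case: P(data | urn A) = (1/8)(0/7) = 0; P(data | urn B) = (3/5)(2/4)(2/3) = 1/5; P(data | urn C) = (3/9)(2/8)(6/7) = 1/14; P(data | urn D) = (3/5)(2/4)(2/3) = 1/5.
Weighting by the prior gives 1/4 · 0 = 0, 1/4 · 1/5 = 1/20, 1/4 · 1/14 = 1/56, 1/4 · 1/5 = 1/20; summing to 33/280.
By Bayes' rule, P(urn B | data) = (1/20) / (33/280) = 14/33.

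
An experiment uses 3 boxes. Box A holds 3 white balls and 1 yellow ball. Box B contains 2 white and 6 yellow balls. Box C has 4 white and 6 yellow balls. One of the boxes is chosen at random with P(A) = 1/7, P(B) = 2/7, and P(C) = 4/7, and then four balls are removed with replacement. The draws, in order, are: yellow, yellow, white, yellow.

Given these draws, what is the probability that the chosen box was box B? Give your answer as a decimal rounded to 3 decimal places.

0.371

Compute the likelihood of the observed sequence for each case: P(data | box A) = (1/4)(1/4)(3/4)(1/4) = 0.011719; P(data | box B) = (6/8)(6/8)(2/8)(6/8) = 0.10547; P(data | box C) = (6/10)(6/10)(4/10)(6/10) = 0.0864.
Multiplying each by its prior: 1/7 · 0.011719 = 0.0016741, 2/7 · 0.10547 = 0.030134, 4/7 · 0.0864 = 0.049371; summing to 0.081179.
By Bayes' rule, P(box B | data) = (0.030134) / (0.081179) = 0.3712.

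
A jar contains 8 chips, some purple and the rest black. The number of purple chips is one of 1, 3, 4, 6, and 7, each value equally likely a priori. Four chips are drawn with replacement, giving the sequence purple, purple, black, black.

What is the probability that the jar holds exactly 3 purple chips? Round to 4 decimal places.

0.3112

The likelihood of the observed sequence under each hypothesis: P(data | r = 1) = (1/8)(1/8)(7/8)(7/8) = 0.011963; P(data | r = 3) = (3/8)(3/8)(5/8)(5/8) = 0.054932; P(data | r = 4) = (4/8)(4/8)(4/8)(4/8) = 0.0625; P(data | r = 6) = (6/8)(6/8)(2/8)(2/8) = 0.035156; P(data | r = 7) = (7/8)(7/8)(1/8)(1/8) = 0.011963.
The prior-weighted likelihoods are 1/5 · 0.011963 = 0.0023926, 1/5 · 0.054932 = 0.010986, 1/5 · 0.0625 = 0.0125, 1/5 · 0.035156 = 0.0070313, 1/5 · 0.011963 = 0.0023926; summing to 0.035303.
So P(r = 3 | data) = (0.010986) / (0.035303) = 0.3112.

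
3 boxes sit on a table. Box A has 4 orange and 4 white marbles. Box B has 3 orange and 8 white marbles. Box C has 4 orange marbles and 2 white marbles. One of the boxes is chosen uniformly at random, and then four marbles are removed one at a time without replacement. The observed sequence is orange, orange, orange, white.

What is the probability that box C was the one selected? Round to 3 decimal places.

0.678

The likelihood of the observed sequence under each hypothesis: P(data | box A) = (4/8)(3/7)(2/6)(4/5) = 0.057143; P(data | box B) = (3/11)(2/10)(1/9)(8/8) = 0.0060606; P(data | box C) = (4/6)(3/5)(2/4)(2/3) = 0.13333.
The prior-weighted likelihoods are 1/3 · 0.057143 = 0.019048, 1/3 · 0.0060606 = 0.0020202, 1/3 · 0.13333 = 0.044444; with total 0.065512.
Hence P(box C | data) = (0.044444) / (0.065512) = 0.67841.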